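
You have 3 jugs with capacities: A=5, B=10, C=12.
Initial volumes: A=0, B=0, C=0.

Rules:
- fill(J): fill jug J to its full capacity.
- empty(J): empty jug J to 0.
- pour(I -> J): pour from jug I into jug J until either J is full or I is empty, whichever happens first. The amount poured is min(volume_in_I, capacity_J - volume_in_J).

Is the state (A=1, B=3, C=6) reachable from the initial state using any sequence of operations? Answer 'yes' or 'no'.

BFS explored all 462 reachable states.
Reachable set includes: (0,0,0), (0,0,1), (0,0,2), (0,0,3), (0,0,4), (0,0,5), (0,0,6), (0,0,7), (0,0,8), (0,0,9), (0,0,10), (0,0,11) ...
Target (A=1, B=3, C=6) not in reachable set → no.

Answer: no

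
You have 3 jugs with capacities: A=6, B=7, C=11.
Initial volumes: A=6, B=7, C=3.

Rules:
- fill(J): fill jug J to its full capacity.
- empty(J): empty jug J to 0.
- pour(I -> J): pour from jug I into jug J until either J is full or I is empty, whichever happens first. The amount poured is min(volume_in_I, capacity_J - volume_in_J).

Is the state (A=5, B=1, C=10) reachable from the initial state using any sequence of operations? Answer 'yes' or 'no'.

BFS explored all 372 reachable states.
Reachable set includes: (0,0,0), (0,0,1), (0,0,2), (0,0,3), (0,0,4), (0,0,5), (0,0,6), (0,0,7), (0,0,8), (0,0,9), (0,0,10), (0,0,11) ...
Target (A=5, B=1, C=10) not in reachable set → no.

Answer: no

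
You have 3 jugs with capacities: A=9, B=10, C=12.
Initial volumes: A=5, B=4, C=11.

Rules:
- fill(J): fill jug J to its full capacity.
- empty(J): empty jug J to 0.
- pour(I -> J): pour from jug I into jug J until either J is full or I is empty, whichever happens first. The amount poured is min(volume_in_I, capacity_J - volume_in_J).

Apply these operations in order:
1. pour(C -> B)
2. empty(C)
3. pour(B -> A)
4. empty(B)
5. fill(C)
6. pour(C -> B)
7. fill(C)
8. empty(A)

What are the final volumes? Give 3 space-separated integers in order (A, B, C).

Answer: 0 10 12

Derivation:
Step 1: pour(C -> B) -> (A=5 B=10 C=5)
Step 2: empty(C) -> (A=5 B=10 C=0)
Step 3: pour(B -> A) -> (A=9 B=6 C=0)
Step 4: empty(B) -> (A=9 B=0 C=0)
Step 5: fill(C) -> (A=9 B=0 C=12)
Step 6: pour(C -> B) -> (A=9 B=10 C=2)
Step 7: fill(C) -> (A=9 B=10 C=12)
Step 8: empty(A) -> (A=0 B=10 C=12)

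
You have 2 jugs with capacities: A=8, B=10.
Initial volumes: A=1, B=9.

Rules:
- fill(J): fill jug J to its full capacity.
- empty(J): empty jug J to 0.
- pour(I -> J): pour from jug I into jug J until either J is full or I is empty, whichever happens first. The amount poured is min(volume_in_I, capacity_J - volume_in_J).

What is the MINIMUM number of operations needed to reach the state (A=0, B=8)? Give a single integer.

BFS from (A=1, B=9). One shortest path:
  1. fill(A) -> (A=8 B=9)
  2. empty(B) -> (A=8 B=0)
  3. pour(A -> B) -> (A=0 B=8)
Reached target in 3 moves.

Answer: 3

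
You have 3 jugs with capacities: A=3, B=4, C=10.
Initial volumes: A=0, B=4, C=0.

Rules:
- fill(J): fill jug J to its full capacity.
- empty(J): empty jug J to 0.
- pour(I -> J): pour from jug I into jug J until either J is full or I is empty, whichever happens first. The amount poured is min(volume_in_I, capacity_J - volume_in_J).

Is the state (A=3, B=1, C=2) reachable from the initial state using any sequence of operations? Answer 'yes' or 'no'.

Answer: yes

Derivation:
BFS from (A=0, B=4, C=0):
  1. empty(B) -> (A=0 B=0 C=0)
  2. fill(C) -> (A=0 B=0 C=10)
  3. pour(C -> B) -> (A=0 B=4 C=6)
  4. empty(B) -> (A=0 B=0 C=6)
  5. pour(C -> B) -> (A=0 B=4 C=2)
  6. pour(B -> A) -> (A=3 B=1 C=2)
Target reached → yes.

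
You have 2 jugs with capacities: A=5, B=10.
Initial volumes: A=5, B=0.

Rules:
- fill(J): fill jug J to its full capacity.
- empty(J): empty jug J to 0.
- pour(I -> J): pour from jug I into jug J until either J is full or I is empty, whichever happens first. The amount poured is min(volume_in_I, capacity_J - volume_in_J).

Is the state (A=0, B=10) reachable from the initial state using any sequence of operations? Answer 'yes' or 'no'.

Answer: yes

Derivation:
BFS from (A=5, B=0):
  1. empty(A) -> (A=0 B=0)
  2. fill(B) -> (A=0 B=10)
Target reached → yes.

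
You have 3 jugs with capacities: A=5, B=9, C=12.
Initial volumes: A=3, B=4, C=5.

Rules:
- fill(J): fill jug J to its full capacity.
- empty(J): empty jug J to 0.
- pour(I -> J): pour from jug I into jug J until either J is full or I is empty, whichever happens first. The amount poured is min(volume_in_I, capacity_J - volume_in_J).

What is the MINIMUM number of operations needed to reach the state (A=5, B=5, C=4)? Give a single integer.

Answer: 4

Derivation:
BFS from (A=3, B=4, C=5). One shortest path:
  1. fill(A) -> (A=5 B=4 C=5)
  2. pour(B -> C) -> (A=5 B=0 C=9)
  3. pour(A -> B) -> (A=0 B=5 C=9)
  4. pour(C -> A) -> (A=5 B=5 C=4)
Reached target in 4 moves.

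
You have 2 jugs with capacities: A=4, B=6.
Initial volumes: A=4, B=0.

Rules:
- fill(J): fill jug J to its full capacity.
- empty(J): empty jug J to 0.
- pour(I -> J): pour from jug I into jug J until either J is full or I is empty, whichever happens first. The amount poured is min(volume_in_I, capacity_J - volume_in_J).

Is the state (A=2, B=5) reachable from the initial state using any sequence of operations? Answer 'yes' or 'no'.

Answer: no

Derivation:
BFS explored all 10 reachable states.
Reachable set includes: (0,0), (0,2), (0,4), (0,6), (2,0), (2,6), (4,0), (4,2), (4,4), (4,6)
Target (A=2, B=5) not in reachable set → no.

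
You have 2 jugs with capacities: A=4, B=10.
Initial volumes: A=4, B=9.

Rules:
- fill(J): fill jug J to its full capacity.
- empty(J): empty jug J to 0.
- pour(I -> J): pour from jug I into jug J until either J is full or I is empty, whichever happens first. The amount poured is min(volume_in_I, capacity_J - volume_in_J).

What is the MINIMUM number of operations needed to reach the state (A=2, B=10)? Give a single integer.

Answer: 6

Derivation:
BFS from (A=4, B=9). One shortest path:
  1. empty(B) -> (A=4 B=0)
  2. pour(A -> B) -> (A=0 B=4)
  3. fill(A) -> (A=4 B=4)
  4. pour(A -> B) -> (A=0 B=8)
  5. fill(A) -> (A=4 B=8)
  6. pour(A -> B) -> (A=2 B=10)
Reached target in 6 moves.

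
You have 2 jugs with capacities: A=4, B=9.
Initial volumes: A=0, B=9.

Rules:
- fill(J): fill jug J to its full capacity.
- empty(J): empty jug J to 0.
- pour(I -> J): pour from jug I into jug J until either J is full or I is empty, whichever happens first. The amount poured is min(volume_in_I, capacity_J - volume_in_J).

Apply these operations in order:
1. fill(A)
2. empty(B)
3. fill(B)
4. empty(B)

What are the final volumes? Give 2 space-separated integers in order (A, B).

Step 1: fill(A) -> (A=4 B=9)
Step 2: empty(B) -> (A=4 B=0)
Step 3: fill(B) -> (A=4 B=9)
Step 4: empty(B) -> (A=4 B=0)

Answer: 4 0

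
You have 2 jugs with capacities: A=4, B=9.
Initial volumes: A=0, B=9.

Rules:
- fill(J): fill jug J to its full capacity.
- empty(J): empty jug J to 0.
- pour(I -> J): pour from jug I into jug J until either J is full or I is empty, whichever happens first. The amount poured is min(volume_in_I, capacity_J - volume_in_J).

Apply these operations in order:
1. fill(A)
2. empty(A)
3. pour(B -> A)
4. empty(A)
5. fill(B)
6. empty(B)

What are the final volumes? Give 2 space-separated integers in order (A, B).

Answer: 0 0

Derivation:
Step 1: fill(A) -> (A=4 B=9)
Step 2: empty(A) -> (A=0 B=9)
Step 3: pour(B -> A) -> (A=4 B=5)
Step 4: empty(A) -> (A=0 B=5)
Step 5: fill(B) -> (A=0 B=9)
Step 6: empty(B) -> (A=0 B=0)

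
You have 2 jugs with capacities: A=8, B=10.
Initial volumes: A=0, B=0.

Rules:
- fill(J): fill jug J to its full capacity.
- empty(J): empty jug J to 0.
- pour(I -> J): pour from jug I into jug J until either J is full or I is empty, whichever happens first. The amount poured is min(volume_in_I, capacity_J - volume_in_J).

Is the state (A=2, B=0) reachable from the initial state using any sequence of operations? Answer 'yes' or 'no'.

BFS from (A=0, B=0):
  1. fill(B) -> (A=0 B=10)
  2. pour(B -> A) -> (A=8 B=2)
  3. empty(A) -> (A=0 B=2)
  4. pour(B -> A) -> (A=2 B=0)
Target reached → yes.

Answer: yes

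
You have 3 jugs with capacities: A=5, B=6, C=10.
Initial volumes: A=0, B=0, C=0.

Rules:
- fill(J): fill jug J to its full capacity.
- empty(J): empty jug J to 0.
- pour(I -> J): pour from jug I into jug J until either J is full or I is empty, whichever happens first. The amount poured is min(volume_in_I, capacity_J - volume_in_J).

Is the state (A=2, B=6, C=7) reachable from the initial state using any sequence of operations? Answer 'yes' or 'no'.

Answer: yes

Derivation:
BFS from (A=0, B=0, C=0):
  1. fill(C) -> (A=0 B=0 C=10)
  2. pour(C -> B) -> (A=0 B=6 C=4)
  3. pour(C -> A) -> (A=4 B=6 C=0)
  4. pour(B -> C) -> (A=4 B=0 C=6)
  5. pour(A -> B) -> (A=0 B=4 C=6)
  6. pour(C -> A) -> (A=5 B=4 C=1)
  7. pour(A -> B) -> (A=3 B=6 C=1)
  8. pour(B -> C) -> (A=3 B=0 C=7)
  9. pour(A -> B) -> (A=0 B=3 C=7)
  10. fill(A) -> (A=5 B=3 C=7)
  11. pour(A -> B) -> (A=2 B=6 C=7)
Target reached → yes.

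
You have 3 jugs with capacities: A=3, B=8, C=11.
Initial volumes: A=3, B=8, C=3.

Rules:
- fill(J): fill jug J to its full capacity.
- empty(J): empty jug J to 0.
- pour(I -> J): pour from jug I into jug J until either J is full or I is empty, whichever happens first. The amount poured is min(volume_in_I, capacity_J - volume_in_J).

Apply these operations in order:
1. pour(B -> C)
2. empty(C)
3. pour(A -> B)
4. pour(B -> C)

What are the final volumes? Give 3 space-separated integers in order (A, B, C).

Step 1: pour(B -> C) -> (A=3 B=0 C=11)
Step 2: empty(C) -> (A=3 B=0 C=0)
Step 3: pour(A -> B) -> (A=0 B=3 C=0)
Step 4: pour(B -> C) -> (A=0 B=0 C=3)

Answer: 0 0 3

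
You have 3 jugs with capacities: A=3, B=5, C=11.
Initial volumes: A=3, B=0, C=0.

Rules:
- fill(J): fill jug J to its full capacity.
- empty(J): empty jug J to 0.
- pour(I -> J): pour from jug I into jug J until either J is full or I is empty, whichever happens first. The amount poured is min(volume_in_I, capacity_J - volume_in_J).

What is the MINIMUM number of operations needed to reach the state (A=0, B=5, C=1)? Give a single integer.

BFS from (A=3, B=0, C=0). One shortest path:
  1. pour(A -> B) -> (A=0 B=3 C=0)
  2. fill(A) -> (A=3 B=3 C=0)
  3. pour(A -> B) -> (A=1 B=5 C=0)
  4. pour(A -> C) -> (A=0 B=5 C=1)
Reached target in 4 moves.

Answer: 4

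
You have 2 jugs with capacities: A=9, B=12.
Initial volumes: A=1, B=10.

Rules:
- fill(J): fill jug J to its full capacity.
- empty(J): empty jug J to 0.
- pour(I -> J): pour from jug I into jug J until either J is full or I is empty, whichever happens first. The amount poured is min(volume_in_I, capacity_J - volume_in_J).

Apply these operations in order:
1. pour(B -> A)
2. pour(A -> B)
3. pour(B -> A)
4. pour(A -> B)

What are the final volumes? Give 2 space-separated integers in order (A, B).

Step 1: pour(B -> A) -> (A=9 B=2)
Step 2: pour(A -> B) -> (A=0 B=11)
Step 3: pour(B -> A) -> (A=9 B=2)
Step 4: pour(A -> B) -> (A=0 B=11)

Answer: 0 11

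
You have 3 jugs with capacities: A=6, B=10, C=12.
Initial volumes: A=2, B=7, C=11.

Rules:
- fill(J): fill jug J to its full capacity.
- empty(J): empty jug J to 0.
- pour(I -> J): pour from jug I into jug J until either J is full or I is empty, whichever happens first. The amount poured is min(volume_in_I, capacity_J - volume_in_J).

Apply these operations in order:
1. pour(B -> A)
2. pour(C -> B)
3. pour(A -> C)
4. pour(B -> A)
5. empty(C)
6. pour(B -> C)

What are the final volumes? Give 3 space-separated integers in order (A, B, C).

Answer: 6 0 4

Derivation:
Step 1: pour(B -> A) -> (A=6 B=3 C=11)
Step 2: pour(C -> B) -> (A=6 B=10 C=4)
Step 3: pour(A -> C) -> (A=0 B=10 C=10)
Step 4: pour(B -> A) -> (A=6 B=4 C=10)
Step 5: empty(C) -> (A=6 B=4 C=0)
Step 6: pour(B -> C) -> (A=6 B=0 C=4)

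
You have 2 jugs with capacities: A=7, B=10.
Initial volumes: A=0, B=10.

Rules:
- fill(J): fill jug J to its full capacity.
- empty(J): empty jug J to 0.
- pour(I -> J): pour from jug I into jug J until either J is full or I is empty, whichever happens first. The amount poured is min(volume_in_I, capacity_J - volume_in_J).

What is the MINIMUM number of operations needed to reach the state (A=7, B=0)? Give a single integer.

BFS from (A=0, B=10). One shortest path:
  1. fill(A) -> (A=7 B=10)
  2. empty(B) -> (A=7 B=0)
Reached target in 2 moves.

Answer: 2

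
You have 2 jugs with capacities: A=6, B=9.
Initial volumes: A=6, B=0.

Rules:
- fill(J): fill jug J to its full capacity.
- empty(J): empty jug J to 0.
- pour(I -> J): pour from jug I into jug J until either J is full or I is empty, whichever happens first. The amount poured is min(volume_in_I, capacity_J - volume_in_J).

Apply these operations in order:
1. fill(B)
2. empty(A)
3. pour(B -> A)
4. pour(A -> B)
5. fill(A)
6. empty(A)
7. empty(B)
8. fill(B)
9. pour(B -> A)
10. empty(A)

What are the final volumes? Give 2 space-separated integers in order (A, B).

Answer: 0 3

Derivation:
Step 1: fill(B) -> (A=6 B=9)
Step 2: empty(A) -> (A=0 B=9)
Step 3: pour(B -> A) -> (A=6 B=3)
Step 4: pour(A -> B) -> (A=0 B=9)
Step 5: fill(A) -> (A=6 B=9)
Step 6: empty(A) -> (A=0 B=9)
Step 7: empty(B) -> (A=0 B=0)
Step 8: fill(B) -> (A=0 B=9)
Step 9: pour(B -> A) -> (A=6 B=3)
Step 10: empty(A) -> (A=0 B=3)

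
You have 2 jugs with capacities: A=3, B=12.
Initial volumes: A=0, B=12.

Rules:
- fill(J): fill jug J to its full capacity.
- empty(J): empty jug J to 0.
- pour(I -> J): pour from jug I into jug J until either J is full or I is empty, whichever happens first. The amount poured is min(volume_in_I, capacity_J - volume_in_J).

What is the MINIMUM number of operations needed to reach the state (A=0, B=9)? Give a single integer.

BFS from (A=0, B=12). One shortest path:
  1. pour(B -> A) -> (A=3 B=9)
  2. empty(A) -> (A=0 B=9)
Reached target in 2 moves.

Answer: 2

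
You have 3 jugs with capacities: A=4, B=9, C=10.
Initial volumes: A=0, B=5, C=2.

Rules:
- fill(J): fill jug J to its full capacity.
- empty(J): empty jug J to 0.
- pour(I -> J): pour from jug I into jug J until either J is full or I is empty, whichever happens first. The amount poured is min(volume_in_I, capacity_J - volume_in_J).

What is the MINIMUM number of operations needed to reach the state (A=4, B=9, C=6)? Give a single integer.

Answer: 3

Derivation:
BFS from (A=0, B=5, C=2). One shortest path:
  1. fill(A) -> (A=4 B=5 C=2)
  2. fill(C) -> (A=4 B=5 C=10)
  3. pour(C -> B) -> (A=4 B=9 C=6)
Reached target in 3 moves.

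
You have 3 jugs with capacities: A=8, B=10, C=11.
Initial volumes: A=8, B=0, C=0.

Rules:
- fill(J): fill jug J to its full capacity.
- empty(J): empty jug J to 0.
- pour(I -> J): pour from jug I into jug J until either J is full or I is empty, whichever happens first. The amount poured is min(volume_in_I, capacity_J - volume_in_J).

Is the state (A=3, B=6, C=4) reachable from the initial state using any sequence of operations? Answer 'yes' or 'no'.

Answer: no

Derivation:
BFS explored all 558 reachable states.
Reachable set includes: (0,0,0), (0,0,1), (0,0,2), (0,0,3), (0,0,4), (0,0,5), (0,0,6), (0,0,7), (0,0,8), (0,0,9), (0,0,10), (0,0,11) ...
Target (A=3, B=6, C=4) not in reachable set → no.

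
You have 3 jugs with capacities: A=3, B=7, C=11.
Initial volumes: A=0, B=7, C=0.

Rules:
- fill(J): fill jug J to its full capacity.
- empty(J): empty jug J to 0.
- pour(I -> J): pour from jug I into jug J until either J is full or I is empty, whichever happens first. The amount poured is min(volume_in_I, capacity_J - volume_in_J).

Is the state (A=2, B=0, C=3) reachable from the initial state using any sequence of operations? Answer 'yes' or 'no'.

BFS from (A=0, B=7, C=0):
  1. fill(A) -> (A=3 B=7 C=0)
  2. pour(A -> C) -> (A=0 B=7 C=3)
  3. fill(A) -> (A=3 B=7 C=3)
  4. pour(A -> C) -> (A=0 B=7 C=6)
  5. fill(A) -> (A=3 B=7 C=6)
  6. pour(B -> C) -> (A=3 B=2 C=11)
  7. empty(C) -> (A=3 B=2 C=0)
  8. pour(A -> C) -> (A=0 B=2 C=3)
  9. pour(B -> A) -> (A=2 B=0 C=3)
Target reached → yes.

Answer: yes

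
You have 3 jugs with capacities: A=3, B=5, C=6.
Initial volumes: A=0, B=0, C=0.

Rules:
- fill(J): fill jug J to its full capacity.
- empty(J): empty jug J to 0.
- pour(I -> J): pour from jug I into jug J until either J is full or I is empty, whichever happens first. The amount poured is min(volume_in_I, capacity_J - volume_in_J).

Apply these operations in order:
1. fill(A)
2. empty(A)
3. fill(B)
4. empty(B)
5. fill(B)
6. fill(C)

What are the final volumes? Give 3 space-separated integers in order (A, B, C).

Step 1: fill(A) -> (A=3 B=0 C=0)
Step 2: empty(A) -> (A=0 B=0 C=0)
Step 3: fill(B) -> (A=0 B=5 C=0)
Step 4: empty(B) -> (A=0 B=0 C=0)
Step 5: fill(B) -> (A=0 B=5 C=0)
Step 6: fill(C) -> (A=0 B=5 C=6)

Answer: 0 5 6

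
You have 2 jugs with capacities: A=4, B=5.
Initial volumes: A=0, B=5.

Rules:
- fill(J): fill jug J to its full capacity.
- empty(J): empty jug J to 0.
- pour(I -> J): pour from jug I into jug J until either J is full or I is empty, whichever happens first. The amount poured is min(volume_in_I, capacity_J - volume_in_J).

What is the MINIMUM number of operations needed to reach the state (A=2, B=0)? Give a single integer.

Answer: 7

Derivation:
BFS from (A=0, B=5). One shortest path:
  1. pour(B -> A) -> (A=4 B=1)
  2. empty(A) -> (A=0 B=1)
  3. pour(B -> A) -> (A=1 B=0)
  4. fill(B) -> (A=1 B=5)
  5. pour(B -> A) -> (A=4 B=2)
  6. empty(A) -> (A=0 B=2)
  7. pour(B -> A) -> (A=2 B=0)
Reached target in 7 moves.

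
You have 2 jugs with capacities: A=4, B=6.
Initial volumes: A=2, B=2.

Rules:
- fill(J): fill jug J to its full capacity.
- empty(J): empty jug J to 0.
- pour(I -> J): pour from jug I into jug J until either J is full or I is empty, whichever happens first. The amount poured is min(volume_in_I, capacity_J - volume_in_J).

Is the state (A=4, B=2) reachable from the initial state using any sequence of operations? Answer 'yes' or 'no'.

BFS from (A=2, B=2):
  1. fill(A) -> (A=4 B=2)
Target reached → yes.

Answer: yes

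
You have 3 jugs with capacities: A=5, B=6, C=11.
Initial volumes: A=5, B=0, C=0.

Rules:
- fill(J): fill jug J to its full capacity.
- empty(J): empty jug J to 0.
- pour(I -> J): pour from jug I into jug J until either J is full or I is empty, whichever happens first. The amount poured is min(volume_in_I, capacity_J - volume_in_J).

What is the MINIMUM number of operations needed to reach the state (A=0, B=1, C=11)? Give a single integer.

Answer: 5

Derivation:
BFS from (A=5, B=0, C=0). One shortest path:
  1. empty(A) -> (A=0 B=0 C=0)
  2. fill(B) -> (A=0 B=6 C=0)
  3. fill(C) -> (A=0 B=6 C=11)
  4. pour(B -> A) -> (A=5 B=1 C=11)
  5. empty(A) -> (A=0 B=1 C=11)
Reached target in 5 moves.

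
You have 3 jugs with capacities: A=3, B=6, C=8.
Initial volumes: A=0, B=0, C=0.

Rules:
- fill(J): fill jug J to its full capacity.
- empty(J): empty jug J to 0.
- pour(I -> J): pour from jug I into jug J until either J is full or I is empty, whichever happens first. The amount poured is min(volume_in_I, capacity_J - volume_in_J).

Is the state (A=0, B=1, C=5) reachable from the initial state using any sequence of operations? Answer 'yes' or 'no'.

BFS from (A=0, B=0, C=0):
  1. fill(A) -> (A=3 B=0 C=0)
  2. fill(B) -> (A=3 B=6 C=0)
  3. pour(A -> C) -> (A=0 B=6 C=3)
  4. pour(B -> C) -> (A=0 B=1 C=8)
  5. pour(C -> A) -> (A=3 B=1 C=5)
  6. empty(A) -> (A=0 B=1 C=5)
Target reached → yes.

Answer: yes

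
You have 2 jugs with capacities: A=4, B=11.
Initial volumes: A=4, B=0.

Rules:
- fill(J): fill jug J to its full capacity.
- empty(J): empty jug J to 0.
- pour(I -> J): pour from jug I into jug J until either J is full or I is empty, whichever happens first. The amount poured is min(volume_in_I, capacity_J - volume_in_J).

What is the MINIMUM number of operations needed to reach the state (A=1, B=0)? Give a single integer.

Answer: 6

Derivation:
BFS from (A=4, B=0). One shortest path:
  1. pour(A -> B) -> (A=0 B=4)
  2. fill(A) -> (A=4 B=4)
  3. pour(A -> B) -> (A=0 B=8)
  4. fill(A) -> (A=4 B=8)
  5. pour(A -> B) -> (A=1 B=11)
  6. empty(B) -> (A=1 B=0)
Reached target in 6 moves.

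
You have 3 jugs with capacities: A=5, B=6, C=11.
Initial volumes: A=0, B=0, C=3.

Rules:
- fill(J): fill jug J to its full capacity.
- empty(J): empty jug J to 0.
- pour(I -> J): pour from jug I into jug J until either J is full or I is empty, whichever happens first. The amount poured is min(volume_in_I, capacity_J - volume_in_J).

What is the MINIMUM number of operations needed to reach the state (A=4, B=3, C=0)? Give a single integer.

Answer: 6

Derivation:
BFS from (A=0, B=0, C=3). One shortest path:
  1. fill(A) -> (A=5 B=0 C=3)
  2. pour(A -> B) -> (A=0 B=5 C=3)
  3. fill(A) -> (A=5 B=5 C=3)
  4. pour(A -> B) -> (A=4 B=6 C=3)
  5. empty(B) -> (A=4 B=0 C=3)
  6. pour(C -> B) -> (A=4 B=3 C=0)
Reached target in 6 moves.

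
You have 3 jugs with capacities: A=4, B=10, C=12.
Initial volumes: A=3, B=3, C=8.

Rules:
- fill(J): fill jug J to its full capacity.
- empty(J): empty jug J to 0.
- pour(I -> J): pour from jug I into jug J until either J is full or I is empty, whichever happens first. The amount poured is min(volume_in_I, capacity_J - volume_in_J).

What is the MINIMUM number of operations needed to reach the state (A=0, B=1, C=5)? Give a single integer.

BFS from (A=3, B=3, C=8). One shortest path:
  1. pour(C -> B) -> (A=3 B=10 C=1)
  2. pour(B -> A) -> (A=4 B=9 C=1)
  3. empty(A) -> (A=0 B=9 C=1)
  4. pour(B -> A) -> (A=4 B=5 C=1)
  5. empty(A) -> (A=0 B=5 C=1)
  6. pour(B -> A) -> (A=4 B=1 C=1)
  7. pour(A -> C) -> (A=0 B=1 C=5)
Reached target in 7 moves.

Answer: 7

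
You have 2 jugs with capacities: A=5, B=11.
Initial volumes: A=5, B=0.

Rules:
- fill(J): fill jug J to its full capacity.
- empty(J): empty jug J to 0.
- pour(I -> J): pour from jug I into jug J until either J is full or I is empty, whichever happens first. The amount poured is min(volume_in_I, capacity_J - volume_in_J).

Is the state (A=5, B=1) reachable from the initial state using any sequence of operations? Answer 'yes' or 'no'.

BFS from (A=5, B=0):
  1. empty(A) -> (A=0 B=0)
  2. fill(B) -> (A=0 B=11)
  3. pour(B -> A) -> (A=5 B=6)
  4. empty(A) -> (A=0 B=6)
  5. pour(B -> A) -> (A=5 B=1)
Target reached → yes.

Answer: yes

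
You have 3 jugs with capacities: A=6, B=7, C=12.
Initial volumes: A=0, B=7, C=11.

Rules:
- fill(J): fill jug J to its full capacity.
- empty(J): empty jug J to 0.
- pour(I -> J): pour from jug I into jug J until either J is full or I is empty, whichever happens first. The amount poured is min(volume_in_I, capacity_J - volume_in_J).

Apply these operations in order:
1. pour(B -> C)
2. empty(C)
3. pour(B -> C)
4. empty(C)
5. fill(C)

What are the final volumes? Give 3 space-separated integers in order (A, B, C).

Answer: 0 0 12

Derivation:
Step 1: pour(B -> C) -> (A=0 B=6 C=12)
Step 2: empty(C) -> (A=0 B=6 C=0)
Step 3: pour(B -> C) -> (A=0 B=0 C=6)
Step 4: empty(C) -> (A=0 B=0 C=0)
Step 5: fill(C) -> (A=0 B=0 C=12)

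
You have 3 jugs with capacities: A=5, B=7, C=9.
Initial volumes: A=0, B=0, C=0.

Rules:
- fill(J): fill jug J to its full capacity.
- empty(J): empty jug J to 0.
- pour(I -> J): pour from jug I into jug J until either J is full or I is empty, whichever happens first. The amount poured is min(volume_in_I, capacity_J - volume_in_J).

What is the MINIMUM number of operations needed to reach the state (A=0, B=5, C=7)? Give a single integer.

Answer: 4

Derivation:
BFS from (A=0, B=0, C=0). One shortest path:
  1. fill(A) -> (A=5 B=0 C=0)
  2. fill(B) -> (A=5 B=7 C=0)
  3. pour(B -> C) -> (A=5 B=0 C=7)
  4. pour(A -> B) -> (A=0 B=5 C=7)
Reached target in 4 moves.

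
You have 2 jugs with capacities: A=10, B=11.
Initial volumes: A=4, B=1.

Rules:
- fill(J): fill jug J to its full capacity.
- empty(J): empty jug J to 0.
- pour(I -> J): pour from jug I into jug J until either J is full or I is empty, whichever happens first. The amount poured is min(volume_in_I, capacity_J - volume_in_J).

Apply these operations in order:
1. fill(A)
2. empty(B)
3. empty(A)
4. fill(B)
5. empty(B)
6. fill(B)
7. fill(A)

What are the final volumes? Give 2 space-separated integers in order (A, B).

Step 1: fill(A) -> (A=10 B=1)
Step 2: empty(B) -> (A=10 B=0)
Step 3: empty(A) -> (A=0 B=0)
Step 4: fill(B) -> (A=0 B=11)
Step 5: empty(B) -> (A=0 B=0)
Step 6: fill(B) -> (A=0 B=11)
Step 7: fill(A) -> (A=10 B=11)

Answer: 10 11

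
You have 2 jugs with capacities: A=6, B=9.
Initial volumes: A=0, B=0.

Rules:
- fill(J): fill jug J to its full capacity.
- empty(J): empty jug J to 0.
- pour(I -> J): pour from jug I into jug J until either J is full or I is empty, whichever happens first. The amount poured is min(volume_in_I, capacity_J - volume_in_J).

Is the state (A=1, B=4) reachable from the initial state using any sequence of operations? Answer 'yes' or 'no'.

BFS explored all 10 reachable states.
Reachable set includes: (0,0), (0,3), (0,6), (0,9), (3,0), (3,9), (6,0), (6,3), (6,6), (6,9)
Target (A=1, B=4) not in reachable set → no.

Answer: no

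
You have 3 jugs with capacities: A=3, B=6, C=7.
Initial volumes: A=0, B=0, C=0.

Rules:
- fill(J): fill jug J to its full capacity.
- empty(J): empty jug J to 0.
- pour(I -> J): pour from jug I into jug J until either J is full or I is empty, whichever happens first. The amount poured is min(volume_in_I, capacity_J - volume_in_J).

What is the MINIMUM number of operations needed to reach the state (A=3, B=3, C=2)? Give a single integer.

BFS from (A=0, B=0, C=0). One shortest path:
  1. fill(C) -> (A=0 B=0 C=7)
  2. pour(C -> B) -> (A=0 B=6 C=1)
  3. empty(B) -> (A=0 B=0 C=1)
  4. pour(C -> B) -> (A=0 B=1 C=0)
  5. fill(C) -> (A=0 B=1 C=7)
  6. pour(C -> B) -> (A=0 B=6 C=2)
  7. pour(B -> A) -> (A=3 B=3 C=2)
Reached target in 7 moves.

Answer: 7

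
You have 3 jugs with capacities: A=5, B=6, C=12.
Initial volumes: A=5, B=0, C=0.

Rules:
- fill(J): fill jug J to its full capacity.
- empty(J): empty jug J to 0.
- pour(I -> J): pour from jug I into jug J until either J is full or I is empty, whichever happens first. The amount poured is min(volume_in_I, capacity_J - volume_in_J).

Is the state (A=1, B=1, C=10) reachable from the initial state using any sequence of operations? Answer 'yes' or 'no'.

Answer: no

Derivation:
BFS explored all 326 reachable states.
Reachable set includes: (0,0,0), (0,0,1), (0,0,2), (0,0,3), (0,0,4), (0,0,5), (0,0,6), (0,0,7), (0,0,8), (0,0,9), (0,0,10), (0,0,11) ...
Target (A=1, B=1, C=10) not in reachable set → no.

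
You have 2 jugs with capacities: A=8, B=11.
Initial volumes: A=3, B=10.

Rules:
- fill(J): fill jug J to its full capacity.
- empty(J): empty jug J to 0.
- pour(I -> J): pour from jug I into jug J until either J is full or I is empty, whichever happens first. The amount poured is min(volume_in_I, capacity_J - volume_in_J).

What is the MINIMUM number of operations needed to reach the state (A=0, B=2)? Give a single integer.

Answer: 3

Derivation:
BFS from (A=3, B=10). One shortest path:
  1. empty(A) -> (A=0 B=10)
  2. pour(B -> A) -> (A=8 B=2)
  3. empty(A) -> (A=0 B=2)
Reached target in 3 moves.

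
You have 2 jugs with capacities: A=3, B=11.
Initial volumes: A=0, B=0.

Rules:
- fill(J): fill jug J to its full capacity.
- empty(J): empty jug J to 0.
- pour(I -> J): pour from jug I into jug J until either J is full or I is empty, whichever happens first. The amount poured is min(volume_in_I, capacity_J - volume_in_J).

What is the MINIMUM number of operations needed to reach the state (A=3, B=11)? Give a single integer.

Answer: 2

Derivation:
BFS from (A=0, B=0). One shortest path:
  1. fill(A) -> (A=3 B=0)
  2. fill(B) -> (A=3 B=11)
Reached target in 2 moves.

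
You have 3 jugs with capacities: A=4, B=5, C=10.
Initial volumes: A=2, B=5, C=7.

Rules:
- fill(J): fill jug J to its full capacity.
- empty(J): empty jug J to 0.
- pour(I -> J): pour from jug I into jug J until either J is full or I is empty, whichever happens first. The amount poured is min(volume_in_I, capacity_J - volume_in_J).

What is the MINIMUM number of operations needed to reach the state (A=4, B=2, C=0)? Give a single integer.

Answer: 3

Derivation:
BFS from (A=2, B=5, C=7). One shortest path:
  1. fill(A) -> (A=4 B=5 C=7)
  2. pour(B -> C) -> (A=4 B=2 C=10)
  3. empty(C) -> (A=4 B=2 C=0)
Reached target in 3 moves.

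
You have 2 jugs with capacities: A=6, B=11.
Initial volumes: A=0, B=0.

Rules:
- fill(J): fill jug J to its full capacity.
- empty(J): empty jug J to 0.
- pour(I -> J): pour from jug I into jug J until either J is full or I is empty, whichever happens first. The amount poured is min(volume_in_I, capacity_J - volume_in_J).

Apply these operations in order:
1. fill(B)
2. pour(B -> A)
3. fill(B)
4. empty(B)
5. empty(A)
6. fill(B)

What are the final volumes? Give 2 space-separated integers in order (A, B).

Answer: 0 11

Derivation:
Step 1: fill(B) -> (A=0 B=11)
Step 2: pour(B -> A) -> (A=6 B=5)
Step 3: fill(B) -> (A=6 B=11)
Step 4: empty(B) -> (A=6 B=0)
Step 5: empty(A) -> (A=0 B=0)
Step 6: fill(B) -> (A=0 B=11)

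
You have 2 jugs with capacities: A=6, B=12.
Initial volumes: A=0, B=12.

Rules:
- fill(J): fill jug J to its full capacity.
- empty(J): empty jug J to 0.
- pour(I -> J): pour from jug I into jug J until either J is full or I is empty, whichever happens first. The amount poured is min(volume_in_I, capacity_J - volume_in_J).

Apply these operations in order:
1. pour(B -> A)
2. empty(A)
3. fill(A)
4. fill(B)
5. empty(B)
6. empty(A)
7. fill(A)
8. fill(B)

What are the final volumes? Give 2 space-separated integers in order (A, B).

Answer: 6 12

Derivation:
Step 1: pour(B -> A) -> (A=6 B=6)
Step 2: empty(A) -> (A=0 B=6)
Step 3: fill(A) -> (A=6 B=6)
Step 4: fill(B) -> (A=6 B=12)
Step 5: empty(B) -> (A=6 B=0)
Step 6: empty(A) -> (A=0 B=0)
Step 7: fill(A) -> (A=6 B=0)
Step 8: fill(B) -> (A=6 B=12)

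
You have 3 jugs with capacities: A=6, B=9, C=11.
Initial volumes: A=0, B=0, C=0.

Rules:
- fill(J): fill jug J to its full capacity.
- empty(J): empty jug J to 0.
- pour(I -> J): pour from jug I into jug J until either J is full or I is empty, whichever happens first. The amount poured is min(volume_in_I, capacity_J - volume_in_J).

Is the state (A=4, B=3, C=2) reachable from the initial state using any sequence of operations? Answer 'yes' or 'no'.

BFS explored all 440 reachable states.
Reachable set includes: (0,0,0), (0,0,1), (0,0,2), (0,0,3), (0,0,4), (0,0,5), (0,0,6), (0,0,7), (0,0,8), (0,0,9), (0,0,10), (0,0,11) ...
Target (A=4, B=3, C=2) not in reachable set → no.

Answer: no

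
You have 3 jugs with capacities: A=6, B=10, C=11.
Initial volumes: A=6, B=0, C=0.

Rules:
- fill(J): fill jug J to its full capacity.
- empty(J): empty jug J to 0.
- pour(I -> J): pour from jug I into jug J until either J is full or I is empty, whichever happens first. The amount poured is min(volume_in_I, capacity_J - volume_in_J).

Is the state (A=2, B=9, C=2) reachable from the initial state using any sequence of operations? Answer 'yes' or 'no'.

Answer: no

Derivation:
BFS explored all 474 reachable states.
Reachable set includes: (0,0,0), (0,0,1), (0,0,2), (0,0,3), (0,0,4), (0,0,5), (0,0,6), (0,0,7), (0,0,8), (0,0,9), (0,0,10), (0,0,11) ...
Target (A=2, B=9, C=2) not in reachable set → no.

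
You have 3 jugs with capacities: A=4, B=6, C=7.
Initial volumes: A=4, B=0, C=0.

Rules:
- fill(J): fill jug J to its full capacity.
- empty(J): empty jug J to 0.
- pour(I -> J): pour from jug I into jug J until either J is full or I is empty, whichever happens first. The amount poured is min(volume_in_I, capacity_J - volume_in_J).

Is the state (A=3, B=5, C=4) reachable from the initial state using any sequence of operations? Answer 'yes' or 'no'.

Answer: no

Derivation:
BFS explored all 190 reachable states.
Reachable set includes: (0,0,0), (0,0,1), (0,0,2), (0,0,3), (0,0,4), (0,0,5), (0,0,6), (0,0,7), (0,1,0), (0,1,1), (0,1,2), (0,1,3) ...
Target (A=3, B=5, C=4) not in reachable set → no.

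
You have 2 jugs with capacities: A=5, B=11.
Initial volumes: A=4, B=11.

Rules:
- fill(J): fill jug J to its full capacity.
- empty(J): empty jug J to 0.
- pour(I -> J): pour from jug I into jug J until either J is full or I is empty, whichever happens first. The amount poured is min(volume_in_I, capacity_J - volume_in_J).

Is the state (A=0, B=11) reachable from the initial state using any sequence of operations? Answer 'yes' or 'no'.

Answer: yes

Derivation:
BFS from (A=4, B=11):
  1. empty(A) -> (A=0 B=11)
Target reached → yes.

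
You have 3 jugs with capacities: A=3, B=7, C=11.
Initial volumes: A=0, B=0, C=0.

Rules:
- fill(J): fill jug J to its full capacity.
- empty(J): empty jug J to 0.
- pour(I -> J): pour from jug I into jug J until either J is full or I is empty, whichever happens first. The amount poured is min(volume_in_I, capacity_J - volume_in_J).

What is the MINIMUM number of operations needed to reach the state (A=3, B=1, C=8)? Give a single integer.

BFS from (A=0, B=0, C=0). One shortest path:
  1. fill(B) -> (A=0 B=7 C=0)
  2. fill(C) -> (A=0 B=7 C=11)
  3. pour(B -> A) -> (A=3 B=4 C=11)
  4. empty(A) -> (A=0 B=4 C=11)
  5. pour(B -> A) -> (A=3 B=1 C=11)
  6. empty(A) -> (A=0 B=1 C=11)
  7. pour(C -> A) -> (A=3 B=1 C=8)
Reached target in 7 moves.

Answer: 7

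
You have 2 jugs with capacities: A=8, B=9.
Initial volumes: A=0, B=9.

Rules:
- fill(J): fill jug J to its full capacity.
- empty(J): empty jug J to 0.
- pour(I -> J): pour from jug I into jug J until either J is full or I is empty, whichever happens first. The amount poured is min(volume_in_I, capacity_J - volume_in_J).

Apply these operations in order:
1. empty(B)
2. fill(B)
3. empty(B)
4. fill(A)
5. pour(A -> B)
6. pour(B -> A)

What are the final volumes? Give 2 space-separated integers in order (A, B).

Step 1: empty(B) -> (A=0 B=0)
Step 2: fill(B) -> (A=0 B=9)
Step 3: empty(B) -> (A=0 B=0)
Step 4: fill(A) -> (A=8 B=0)
Step 5: pour(A -> B) -> (A=0 B=8)
Step 6: pour(B -> A) -> (A=8 B=0)

Answer: 8 0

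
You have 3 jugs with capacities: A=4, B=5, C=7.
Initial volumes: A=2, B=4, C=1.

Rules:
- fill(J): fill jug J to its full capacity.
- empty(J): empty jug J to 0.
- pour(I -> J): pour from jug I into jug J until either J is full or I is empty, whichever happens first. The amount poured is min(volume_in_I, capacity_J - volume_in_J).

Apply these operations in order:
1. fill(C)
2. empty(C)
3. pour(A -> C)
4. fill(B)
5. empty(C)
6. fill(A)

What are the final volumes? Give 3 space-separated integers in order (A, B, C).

Step 1: fill(C) -> (A=2 B=4 C=7)
Step 2: empty(C) -> (A=2 B=4 C=0)
Step 3: pour(A -> C) -> (A=0 B=4 C=2)
Step 4: fill(B) -> (A=0 B=5 C=2)
Step 5: empty(C) -> (A=0 B=5 C=0)
Step 6: fill(A) -> (A=4 B=5 C=0)

Answer: 4 5 0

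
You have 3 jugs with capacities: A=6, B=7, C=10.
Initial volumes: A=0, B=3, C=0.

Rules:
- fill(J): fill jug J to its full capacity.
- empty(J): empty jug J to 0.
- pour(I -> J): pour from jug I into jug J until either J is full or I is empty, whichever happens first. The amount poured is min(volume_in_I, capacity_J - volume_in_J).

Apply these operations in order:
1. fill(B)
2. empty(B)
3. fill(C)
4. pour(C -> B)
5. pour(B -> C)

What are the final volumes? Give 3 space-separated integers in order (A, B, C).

Step 1: fill(B) -> (A=0 B=7 C=0)
Step 2: empty(B) -> (A=0 B=0 C=0)
Step 3: fill(C) -> (A=0 B=0 C=10)
Step 4: pour(C -> B) -> (A=0 B=7 C=3)
Step 5: pour(B -> C) -> (A=0 B=0 C=10)

Answer: 0 0 10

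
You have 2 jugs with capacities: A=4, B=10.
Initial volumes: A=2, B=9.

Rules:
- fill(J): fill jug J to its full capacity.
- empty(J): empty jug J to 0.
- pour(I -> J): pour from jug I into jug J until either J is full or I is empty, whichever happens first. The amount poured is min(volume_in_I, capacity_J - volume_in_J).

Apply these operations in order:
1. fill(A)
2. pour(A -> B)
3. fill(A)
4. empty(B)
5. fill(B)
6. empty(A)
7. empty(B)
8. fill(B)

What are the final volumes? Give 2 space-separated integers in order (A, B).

Step 1: fill(A) -> (A=4 B=9)
Step 2: pour(A -> B) -> (A=3 B=10)
Step 3: fill(A) -> (A=4 B=10)
Step 4: empty(B) -> (A=4 B=0)
Step 5: fill(B) -> (A=4 B=10)
Step 6: empty(A) -> (A=0 B=10)
Step 7: empty(B) -> (A=0 B=0)
Step 8: fill(B) -> (A=0 B=10)

Answer: 0 10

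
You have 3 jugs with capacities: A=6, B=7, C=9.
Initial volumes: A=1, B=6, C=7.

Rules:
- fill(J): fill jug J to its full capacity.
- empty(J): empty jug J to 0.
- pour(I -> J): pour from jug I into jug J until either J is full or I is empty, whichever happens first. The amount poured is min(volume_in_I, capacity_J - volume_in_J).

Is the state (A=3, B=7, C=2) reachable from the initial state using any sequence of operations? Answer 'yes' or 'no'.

BFS from (A=1, B=6, C=7):
  1. fill(A) -> (A=6 B=6 C=7)
  2. empty(C) -> (A=6 B=6 C=0)
  3. pour(B -> C) -> (A=6 B=0 C=6)
  4. pour(A -> C) -> (A=3 B=0 C=9)
  5. pour(C -> B) -> (A=3 B=7 C=2)
Target reached → yes.

Answer: yes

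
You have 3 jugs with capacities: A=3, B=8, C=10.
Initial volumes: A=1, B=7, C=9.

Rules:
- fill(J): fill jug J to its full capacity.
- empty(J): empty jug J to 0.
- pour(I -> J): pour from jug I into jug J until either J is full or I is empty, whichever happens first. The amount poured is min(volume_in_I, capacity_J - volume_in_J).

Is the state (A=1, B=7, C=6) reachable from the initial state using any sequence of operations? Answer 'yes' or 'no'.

Answer: no

Derivation:
BFS explored all 271 reachable states.
Reachable set includes: (0,0,0), (0,0,1), (0,0,2), (0,0,3), (0,0,4), (0,0,5), (0,0,6), (0,0,7), (0,0,8), (0,0,9), (0,0,10), (0,1,0) ...
Target (A=1, B=7, C=6) not in reachable set → no.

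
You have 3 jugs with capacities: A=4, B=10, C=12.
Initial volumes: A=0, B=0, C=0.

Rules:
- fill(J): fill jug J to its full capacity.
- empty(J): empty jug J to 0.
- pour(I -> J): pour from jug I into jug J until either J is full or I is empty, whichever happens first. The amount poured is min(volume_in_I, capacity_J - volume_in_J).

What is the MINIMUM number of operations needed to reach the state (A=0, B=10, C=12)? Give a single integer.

Answer: 2

Derivation:
BFS from (A=0, B=0, C=0). One shortest path:
  1. fill(B) -> (A=0 B=10 C=0)
  2. fill(C) -> (A=0 B=10 C=12)
Reached target in 2 moves.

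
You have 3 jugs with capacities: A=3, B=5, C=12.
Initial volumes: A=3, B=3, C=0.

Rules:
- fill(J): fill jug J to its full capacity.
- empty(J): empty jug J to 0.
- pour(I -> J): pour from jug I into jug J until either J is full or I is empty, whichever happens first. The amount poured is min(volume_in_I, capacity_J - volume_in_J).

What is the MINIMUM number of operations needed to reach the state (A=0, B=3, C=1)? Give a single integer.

Answer: 5

Derivation:
BFS from (A=3, B=3, C=0). One shortest path:
  1. pour(A -> B) -> (A=1 B=5 C=0)
  2. empty(B) -> (A=1 B=0 C=0)
  3. pour(A -> C) -> (A=0 B=0 C=1)
  4. fill(A) -> (A=3 B=0 C=1)
  5. pour(A -> B) -> (A=0 B=3 C=1)
Reached target in 5 moves.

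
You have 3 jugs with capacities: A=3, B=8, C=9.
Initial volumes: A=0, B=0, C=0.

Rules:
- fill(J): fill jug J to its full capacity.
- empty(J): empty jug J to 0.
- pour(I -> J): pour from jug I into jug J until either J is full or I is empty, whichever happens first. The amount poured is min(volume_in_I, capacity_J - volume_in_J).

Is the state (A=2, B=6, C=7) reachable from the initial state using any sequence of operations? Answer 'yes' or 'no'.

Answer: no

Derivation:
BFS explored all 248 reachable states.
Reachable set includes: (0,0,0), (0,0,1), (0,0,2), (0,0,3), (0,0,4), (0,0,5), (0,0,6), (0,0,7), (0,0,8), (0,0,9), (0,1,0), (0,1,1) ...
Target (A=2, B=6, C=7) not in reachable set → no.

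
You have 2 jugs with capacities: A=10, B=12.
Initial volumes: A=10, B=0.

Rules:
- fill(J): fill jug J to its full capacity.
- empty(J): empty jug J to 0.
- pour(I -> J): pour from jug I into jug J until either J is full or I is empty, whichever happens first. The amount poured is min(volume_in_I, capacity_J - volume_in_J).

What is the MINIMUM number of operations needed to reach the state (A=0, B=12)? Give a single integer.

Answer: 2

Derivation:
BFS from (A=10, B=0). One shortest path:
  1. empty(A) -> (A=0 B=0)
  2. fill(B) -> (A=0 B=12)
Reached target in 2 moves.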